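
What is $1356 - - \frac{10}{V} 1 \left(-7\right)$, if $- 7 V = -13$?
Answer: $\frac{17138}{13} \approx 1318.3$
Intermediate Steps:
$V = \frac{13}{7}$ ($V = \left(- \frac{1}{7}\right) \left(-13\right) = \frac{13}{7} \approx 1.8571$)
$1356 - - \frac{10}{V} 1 \left(-7\right) = 1356 - - \frac{10}{\frac{13}{7}} \cdot 1 \left(-7\right) = 1356 - \left(-10\right) \frac{7}{13} \cdot 1 \left(-7\right) = 1356 - \left(- \frac{70}{13}\right) 1 \left(-7\right) = 1356 - \left(- \frac{70}{13}\right) \left(-7\right) = 1356 - \frac{490}{13} = \frac{17138}{13}$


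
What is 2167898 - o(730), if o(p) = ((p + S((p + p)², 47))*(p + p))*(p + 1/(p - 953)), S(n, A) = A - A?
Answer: -173017074946/223 ≈ -7.7586e+8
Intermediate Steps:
S(n, A) = 0
o(p) = 2*p²*(p + 1/(-953 + p)) (o(p) = ((p + 0)*(p + p))*(p + 1/(p - 953)) = (p*(2*p))*(p + 1/(-953 + p)) = (2*p²)*(p + 1/(-953 + p)) = 2*p²*(p + 1/(-953 + p)))
2167898 - o(730) = 2167898 - 2*730²*(1 + 730² - 953*730)/(-953 + 730) = 2167898 - 2*532900*(1 + 532900 - 695690)/(-223) = 2167898 - 2*532900*(-1)*(-162789)/223 = 2167898 - 1*173500516200/223 = 2167898 - 173500516200/223 = -173017074946/223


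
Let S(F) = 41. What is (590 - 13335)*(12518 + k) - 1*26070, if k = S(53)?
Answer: -160090525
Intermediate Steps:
k = 41
(590 - 13335)*(12518 + k) - 1*26070 = (590 - 13335)*(12518 + 41) - 1*26070 = -12745*12559 - 26070 = -160064455 - 26070 = -160090525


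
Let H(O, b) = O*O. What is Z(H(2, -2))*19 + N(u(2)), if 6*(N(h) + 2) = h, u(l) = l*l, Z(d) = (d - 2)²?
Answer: 224/3 ≈ 74.667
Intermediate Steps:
H(O, b) = O²
Z(d) = (-2 + d)²
u(l) = l²
N(h) = -2 + h/6
Z(H(2, -2))*19 + N(u(2)) = (-2 + 2²)²*19 + (-2 + (⅙)*2²) = (-2 + 4)²*19 + (-2 + (⅙)*4) = 2²*19 + (-2 + ⅔) = 4*19 - 4/3 = 76 - 4/3 = 224/3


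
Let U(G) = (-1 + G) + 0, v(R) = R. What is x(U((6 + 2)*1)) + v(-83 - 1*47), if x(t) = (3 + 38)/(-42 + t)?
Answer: -4591/35 ≈ -131.17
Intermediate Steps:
U(G) = -1 + G
x(t) = 41/(-42 + t)
x(U((6 + 2)*1)) + v(-83 - 1*47) = 41/(-42 + (-1 + (6 + 2)*1)) + (-83 - 1*47) = 41/(-42 + (-1 + 8*1)) + (-83 - 47) = 41/(-42 + (-1 + 8)) - 130 = 41/(-42 + 7) - 130 = 41/(-35) - 130 = 41*(-1/35) - 130 = -41/35 - 130 = -4591/35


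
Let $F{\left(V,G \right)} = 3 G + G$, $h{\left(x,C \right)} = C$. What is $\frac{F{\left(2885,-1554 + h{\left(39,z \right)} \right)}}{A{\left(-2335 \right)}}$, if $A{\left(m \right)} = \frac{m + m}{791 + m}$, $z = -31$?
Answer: $- \frac{978896}{467} \approx -2096.1$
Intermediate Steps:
$F{\left(V,G \right)} = 4 G$
$A{\left(m \right)} = \frac{2 m}{791 + m}$
$\frac{F{\left(2885,-1554 + h{\left(39,z \right)} \right)}}{A{\left(-2335 \right)}} = \frac{4 \left(-1554 - 31\right)}{2 \left(-2335\right) \frac{1}{791 - 2335}} = \frac{4 \left(-1585\right)}{2 \left(-2335\right) \frac{1}{-1544}} = - \frac{6340}{2 \left(-2335\right) \left(- \frac{1}{1544}\right)} = - \frac{6340}{\frac{2335}{772}} = \left(-6340\right) \frac{772}{2335} = - \frac{978896}{467}$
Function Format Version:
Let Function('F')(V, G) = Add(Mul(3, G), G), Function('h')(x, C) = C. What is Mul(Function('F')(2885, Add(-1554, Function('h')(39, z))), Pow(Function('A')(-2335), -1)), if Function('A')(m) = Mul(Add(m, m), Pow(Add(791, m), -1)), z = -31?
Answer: Rational(-978896, 467) ≈ -2096.1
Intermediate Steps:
Function('F')(V, G) = Mul(4, G)
Function('A')(m) = Mul(2, m, Pow(Add(791, m), -1)) (Function('A')(m) = Mul(Mul(2, m), Pow(Add(791, m), -1)) = Mul(2, m, Pow(Add(791, m), -1)))
Mul(Function('F')(2885, Add(-1554, Function('h')(39, z))), Pow(Function('A')(-2335), -1)) = Mul(Mul(4, Add(-1554, -31)), Pow(Mul(2, -2335, Pow(Add(791, -2335), -1)), -1)) = Mul(Mul(4, -1585), Pow(Mul(2, -2335, Pow(-1544, -1)), -1)) = Mul(-6340, Pow(Mul(2, -2335, Rational(-1, 1544)), -1)) = Mul(-6340, Pow(Rational(2335, 772), -1)) = Mul(-6340, Rational(772, 2335)) = Rational(-978896, 467)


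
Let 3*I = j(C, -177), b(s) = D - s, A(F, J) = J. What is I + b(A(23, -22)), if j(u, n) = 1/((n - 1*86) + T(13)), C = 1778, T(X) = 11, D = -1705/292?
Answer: 445909/27594 ≈ 16.160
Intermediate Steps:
D = -1705/292 (D = -1705*1/292 = -1705/292 ≈ -5.8390)
b(s) = -1705/292 - s
j(u, n) = 1/(-75 + n) (j(u, n) = 1/((n - 1*86) + 11) = 1/((n - 86) + 11) = 1/((-86 + n) + 11) = 1/(-75 + n))
I = -1/756 (I = 1/(3*(-75 - 177)) = (⅓)/(-252) = (⅓)*(-1/252) = -1/756 ≈ -0.0013228)
I + b(A(23, -22)) = -1/756 + (-1705/292 - 1*(-22)) = -1/756 + (-1705/292 + 22) = -1/756 + 4719/292 = 445909/27594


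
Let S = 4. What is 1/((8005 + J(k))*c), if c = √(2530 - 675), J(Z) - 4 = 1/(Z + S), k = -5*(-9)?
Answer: 7*√1855/103997130 ≈ 2.8990e-6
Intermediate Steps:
k = 45
J(Z) = 4 + 1/(4 + Z) (J(Z) = 4 + 1/(Z + 4) = 4 + 1/(4 + Z))
c = √1855 ≈ 43.070
1/((8005 + J(k))*c) = 1/((8005 + (17 + 4*45)/(4 + 45))*(√1855)) = (√1855/1855)/(8005 + (17 + 180)/49) = (√1855/1855)/(8005 + (1/49)*197) = (√1855/1855)/(8005 + 197/49) = (√1855/1855)/(392442/49) = 49*(√1855/1855)/392442 = 7*√1855/103997130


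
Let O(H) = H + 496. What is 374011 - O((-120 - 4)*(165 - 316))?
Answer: 354791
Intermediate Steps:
O(H) = 496 + H
374011 - O((-120 - 4)*(165 - 316)) = 374011 - (496 + (-120 - 4)*(165 - 316)) = 374011 - (496 - 124*(-151)) = 374011 - (496 + 18724) = 374011 - 1*19220 = 374011 - 19220 = 354791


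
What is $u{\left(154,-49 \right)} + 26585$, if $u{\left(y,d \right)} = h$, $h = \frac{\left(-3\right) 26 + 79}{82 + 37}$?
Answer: $\frac{3163616}{119} \approx 26585.0$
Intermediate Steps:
$h = \frac{1}{119}$ ($h = \frac{-78 + 79}{119} = 1 \cdot \frac{1}{119} = \frac{1}{119} \approx 0.0084034$)
$u{\left(y,d \right)} = \frac{1}{119}$
$u{\left(154,-49 \right)} + 26585 = \frac{1}{119} + 26585 = \frac{3163616}{119}$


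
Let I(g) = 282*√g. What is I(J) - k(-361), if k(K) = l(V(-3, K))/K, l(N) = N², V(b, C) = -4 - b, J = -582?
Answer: 1/361 + 282*I*√582 ≈ 0.0027701 + 6803.2*I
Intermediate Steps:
k(K) = 1/K (k(K) = (-4 - 1*(-3))²/K = (-4 + 3)²/K = (-1)²/K = 1/K)
I(J) - k(-361) = 282*√(-582) - 1/(-361) = 282*(I*√582) - 1*(-1/361) = 282*I*√582 + 1/361 = 1/361 + 282*I*√582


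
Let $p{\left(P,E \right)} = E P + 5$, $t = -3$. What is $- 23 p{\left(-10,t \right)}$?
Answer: $-805$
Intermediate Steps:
$p{\left(P,E \right)} = 5 + E P$
$- 23 p{\left(-10,t \right)} = - 23 \left(5 - -30\right) = - 23 \left(5 + 30\right) = \left(-23\right) 35 = -805$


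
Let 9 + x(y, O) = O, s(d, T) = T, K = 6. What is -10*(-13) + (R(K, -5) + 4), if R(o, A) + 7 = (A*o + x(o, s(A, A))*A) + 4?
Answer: 171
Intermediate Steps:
x(y, O) = -9 + O
R(o, A) = -3 + A*o + A*(-9 + A) (R(o, A) = -7 + ((A*o + (-9 + A)*A) + 4) = -7 + ((A*o + A*(-9 + A)) + 4) = -7 + (4 + A*o + A*(-9 + A)) = -3 + A*o + A*(-9 + A))
-10*(-13) + (R(K, -5) + 4) = -10*(-13) + ((-3 - 5*6 - 5*(-9 - 5)) + 4) = 130 + ((-3 - 30 - 5*(-14)) + 4) = 130 + ((-3 - 30 + 70) + 4) = 130 + (37 + 4) = 130 + 41 = 171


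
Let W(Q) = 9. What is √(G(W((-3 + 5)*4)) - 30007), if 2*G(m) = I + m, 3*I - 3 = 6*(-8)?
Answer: I*√30010 ≈ 173.23*I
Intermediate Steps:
I = -15 (I = 1 + (6*(-8))/3 = 1 + (⅓)*(-48) = 1 - 16 = -15)
G(m) = -15/2 + m/2 (G(m) = (-15 + m)/2 = -15/2 + m/2)
√(G(W((-3 + 5)*4)) - 30007) = √((-15/2 + (½)*9) - 30007) = √((-15/2 + 9/2) - 30007) = √(-3 - 30007) = √(-30010) = I*√30010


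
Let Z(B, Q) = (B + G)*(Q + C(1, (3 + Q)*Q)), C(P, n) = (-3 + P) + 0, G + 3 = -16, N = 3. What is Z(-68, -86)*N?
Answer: 22968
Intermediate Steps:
G = -19 (G = -3 - 16 = -19)
C(P, n) = -3 + P
Z(B, Q) = (-19 + B)*(-2 + Q) (Z(B, Q) = (B - 19)*(Q + (-3 + 1)) = (-19 + B)*(Q - 2) = (-19 + B)*(-2 + Q))
Z(-68, -86)*N = (38 - 19*(-86) - 2*(-68) - 68*(-86))*3 = (38 + 1634 + 136 + 5848)*3 = 7656*3 = 22968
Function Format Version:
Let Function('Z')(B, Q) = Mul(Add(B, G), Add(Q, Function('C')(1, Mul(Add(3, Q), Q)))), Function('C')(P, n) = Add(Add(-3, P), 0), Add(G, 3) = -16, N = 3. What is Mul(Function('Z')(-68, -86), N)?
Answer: 22968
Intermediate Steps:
G = -19 (G = Add(-3, -16) = -19)
Function('C')(P, n) = Add(-3, P)
Function('Z')(B, Q) = Mul(Add(-19, B), Add(-2, Q)) (Function('Z')(B, Q) = Mul(Add(B, -19), Add(Q, Add(-3, 1))) = Mul(Add(-19, B), Add(Q, -2)) = Mul(Add(-19, B), Add(-2, Q)))
Mul(Function('Z')(-68, -86), N) = Mul(Add(38, Mul(-19, -86), Mul(-2, -68), Mul(-68, -86)), 3) = Mul(Add(38, 1634, 136, 5848), 3) = Mul(7656, 3) = 22968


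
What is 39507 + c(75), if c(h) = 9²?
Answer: 39588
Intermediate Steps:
c(h) = 81
39507 + c(75) = 39507 + 81 = 39588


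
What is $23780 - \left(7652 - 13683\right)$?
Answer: $29811$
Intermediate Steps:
$23780 - \left(7652 - 13683\right) = 23780 - -6031 = 23780 + 6031 = 29811$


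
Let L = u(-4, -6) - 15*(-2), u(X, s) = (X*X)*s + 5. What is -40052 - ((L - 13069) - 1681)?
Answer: -25241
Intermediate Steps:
u(X, s) = 5 + s*X² (u(X, s) = X²*s + 5 = s*X² + 5 = 5 + s*X²)
L = -61 (L = (5 - 6*(-4)²) - 15*(-2) = (5 - 6*16) + 30 = (5 - 96) + 30 = -91 + 30 = -61)
-40052 - ((L - 13069) - 1681) = -40052 - ((-61 - 13069) - 1681) = -40052 - (-13130 - 1681) = -40052 - 1*(-14811) = -40052 + 14811 = -25241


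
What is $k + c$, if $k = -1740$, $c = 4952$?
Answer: $3212$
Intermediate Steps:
$k + c = -1740 + 4952 = 3212$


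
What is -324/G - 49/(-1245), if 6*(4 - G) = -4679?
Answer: -2189833/5855235 ≈ -0.37400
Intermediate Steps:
G = 4703/6 (G = 4 - 1/6*(-4679) = 4 + 4679/6 = 4703/6 ≈ 783.83)
-324/G - 49/(-1245) = -324/4703/6 - 49/(-1245) = -324*6/4703 - 49*(-1/1245) = -1944/4703 + 49/1245 = -2189833/5855235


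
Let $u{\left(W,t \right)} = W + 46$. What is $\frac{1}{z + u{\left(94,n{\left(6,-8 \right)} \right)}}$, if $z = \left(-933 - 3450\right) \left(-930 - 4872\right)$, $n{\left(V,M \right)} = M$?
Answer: $\frac{1}{25430306} \approx 3.9323 \cdot 10^{-8}$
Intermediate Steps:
$u{\left(W,t \right)} = 46 + W$
$z = 25430166$ ($z = \left(-4383\right) \left(-5802\right) = 25430166$)
$\frac{1}{z + u{\left(94,n{\left(6,-8 \right)} \right)}} = \frac{1}{25430166 + \left(46 + 94\right)} = \frac{1}{25430166 + 140} = \frac{1}{25430306}$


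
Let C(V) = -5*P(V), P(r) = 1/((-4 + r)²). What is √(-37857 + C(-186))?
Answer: I*√1366637705/190 ≈ 194.57*I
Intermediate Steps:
P(r) = (-4 + r)⁻²
C(V) = -5/(-4 + V)²
√(-37857 + C(-186)) = √(-37857 - 5/(-4 - 186)²) = √(-37857 - 5/(-190)²) = √(-37857 - 5*1/36100) = √(-37857 - 1/7220) = √(-273327541/7220) = I*√1366637705/190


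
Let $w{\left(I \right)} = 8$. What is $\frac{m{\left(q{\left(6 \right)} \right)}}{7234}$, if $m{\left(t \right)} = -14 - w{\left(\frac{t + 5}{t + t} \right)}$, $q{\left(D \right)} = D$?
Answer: $- \frac{11}{3617} \approx -0.0030412$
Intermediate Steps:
$m{\left(t \right)} = -22$ ($m{\left(t \right)} = -14 - 8 = -22$)
$\frac{m{\left(q{\left(6 \right)} \right)}}{7234} = - \frac{22}{7234} = \left(-22\right) \frac{1}{7234} = - \frac{11}{3617}$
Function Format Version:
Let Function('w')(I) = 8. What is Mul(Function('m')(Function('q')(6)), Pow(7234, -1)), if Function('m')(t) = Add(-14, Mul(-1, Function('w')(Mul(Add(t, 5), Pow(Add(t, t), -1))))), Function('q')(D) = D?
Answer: Rational(-11, 3617) ≈ -0.0030412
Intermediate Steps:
Function('m')(t) = -22 (Function('m')(t) = Add(-14, Mul(-1, 8)) = Add(-14, -8) = -22)
Mul(Function('m')(Function('q')(6)), Pow(7234, -1)) = Mul(-22, Pow(7234, -1)) = Mul(-22, Rational(1, 7234)) = Rational(-11, 3617)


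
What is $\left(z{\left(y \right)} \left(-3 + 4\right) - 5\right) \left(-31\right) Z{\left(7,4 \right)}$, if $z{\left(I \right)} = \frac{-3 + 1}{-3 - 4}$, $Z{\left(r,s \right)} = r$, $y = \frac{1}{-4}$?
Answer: $1023$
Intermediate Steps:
$y = - \frac{1}{4} \approx -0.25$
$z{\left(I \right)} = \frac{2}{7}$ ($z{\left(I \right)} = - \frac{2}{-7} = \left(-2\right) \left(- \frac{1}{7}\right) = \frac{2}{7}$)
$\left(z{\left(y \right)} \left(-3 + 4\right) - 5\right) \left(-31\right) Z{\left(7,4 \right)} = \left(\frac{2 \left(-3 + 4\right)}{7} - 5\right) \left(-31\right) 7 = \left(\frac{2}{7} \cdot 1 - 5\right) \left(-31\right) 7 = \left(\frac{2}{7} - 5\right) \left(-31\right) 7 = \left(- \frac{33}{7}\right) \left(-31\right) 7 = \frac{1023}{7} \cdot 7 = 1023$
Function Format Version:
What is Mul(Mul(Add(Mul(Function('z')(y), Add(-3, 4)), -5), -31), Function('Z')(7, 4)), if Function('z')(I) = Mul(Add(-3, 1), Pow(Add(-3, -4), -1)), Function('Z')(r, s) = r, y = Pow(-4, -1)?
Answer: 1023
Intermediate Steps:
y = Rational(-1, 4) ≈ -0.25000
Function('z')(I) = Rational(2, 7) (Function('z')(I) = Mul(-2, Pow(-7, -1)) = Mul(-2, Rational(-1, 7)) = Rational(2, 7))
Mul(Mul(Add(Mul(Function('z')(y), Add(-3, 4)), -5), -31), Function('Z')(7, 4)) = Mul(Mul(Add(Mul(Rational(2, 7), Add(-3, 4)), -5), -31), 7) = Mul(Mul(Add(Mul(Rational(2, 7), 1), -5), -31), 7) = Mul(Mul(Add(Rational(2, 7), -5), -31), 7) = Mul(Mul(Rational(-33, 7), -31), 7) = Mul(Rational(1023, 7), 7) = 1023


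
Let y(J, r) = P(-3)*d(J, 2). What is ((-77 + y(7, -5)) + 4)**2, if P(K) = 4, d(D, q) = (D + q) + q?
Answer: 841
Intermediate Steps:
d(D, q) = D + 2*q
y(J, r) = 16 + 4*J (y(J, r) = 4*(J + 2*2) = 4*(J + 4) = 4*(4 + J) = 16 + 4*J)
((-77 + y(7, -5)) + 4)**2 = ((-77 + (16 + 4*7)) + 4)**2 = ((-77 + (16 + 28)) + 4)**2 = ((-77 + 44) + 4)**2 = (-33 + 4)**2 = (-29)**2 = 841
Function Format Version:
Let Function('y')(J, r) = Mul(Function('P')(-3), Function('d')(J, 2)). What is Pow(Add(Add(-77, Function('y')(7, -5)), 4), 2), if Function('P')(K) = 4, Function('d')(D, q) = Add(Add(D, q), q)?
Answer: 841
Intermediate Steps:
Function('d')(D, q) = Add(D, Mul(2, q))
Function('y')(J, r) = Add(16, Mul(4, J)) (Function('y')(J, r) = Mul(4, Add(J, Mul(2, 2))) = Mul(4, Add(J, 4)) = Mul(4, Add(4, J)) = Add(16, Mul(4, J)))
Pow(Add(Add(-77, Function('y')(7, -5)), 4), 2) = Pow(Add(Add(-77, Add(16, Mul(4, 7))), 4), 2) = Pow(Add(Add(-77, Add(16, 28)), 4), 2) = Pow(Add(Add(-77, 44), 4), 2) = Pow(Add(-33, 4), 2) = Pow(-29, 2) = 841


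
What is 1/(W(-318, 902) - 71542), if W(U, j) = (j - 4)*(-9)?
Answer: -1/79624 ≈ -1.2559e-5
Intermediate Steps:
W(U, j) = 36 - 9*j (W(U, j) = (-4 + j)*(-9) = 36 - 9*j)
1/(W(-318, 902) - 71542) = 1/((36 - 9*902) - 71542) = 1/((36 - 8118) - 71542) = 1/(-8082 - 71542) = 1/(-79624) = -1/79624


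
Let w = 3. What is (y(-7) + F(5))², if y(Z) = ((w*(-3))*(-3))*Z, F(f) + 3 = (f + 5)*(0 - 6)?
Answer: 63504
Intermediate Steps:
F(f) = -33 - 6*f (F(f) = -3 + (f + 5)*(0 - 6) = -3 + (5 + f)*(-6) = -3 + (-30 - 6*f) = -33 - 6*f)
y(Z) = 27*Z (y(Z) = ((3*(-3))*(-3))*Z = (-9*(-3))*Z = 27*Z)
(y(-7) + F(5))² = (27*(-7) + (-33 - 6*5))² = (-189 + (-33 - 30))² = (-189 - 63)² = (-252)² = 63504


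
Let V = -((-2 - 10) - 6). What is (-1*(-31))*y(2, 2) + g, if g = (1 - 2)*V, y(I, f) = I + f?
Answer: 106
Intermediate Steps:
V = 18 (V = -(-12 - 6) = -1*(-18) = 18)
g = -18 (g = (1 - 2)*18 = -1*18 = -18)
(-1*(-31))*y(2, 2) + g = (-1*(-31))*(2 + 2) - 18 = 31*4 - 18 = 124 - 18 = 106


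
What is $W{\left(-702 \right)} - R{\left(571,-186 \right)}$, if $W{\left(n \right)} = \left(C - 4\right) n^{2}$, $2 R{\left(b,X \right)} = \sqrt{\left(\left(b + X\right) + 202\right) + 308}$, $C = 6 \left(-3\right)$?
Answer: $-10841688 - \frac{\sqrt{895}}{2} \approx -1.0842 \cdot 10^{7}$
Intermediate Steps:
$C = -18$
$R{\left(b,X \right)} = \frac{\sqrt{510 + X + b}}{2}$ ($R{\left(b,X \right)} = \frac{\sqrt{\left(\left(b + X\right) + 202\right) + 308}}{2} = \frac{\sqrt{\left(\left(X + b\right) + 202\right) + 308}}{2} = \frac{\sqrt{\left(202 + X + b\right) + 308}}{2} = \frac{\sqrt{510 + X + b}}{2}$)
$W{\left(n \right)} = - 22 n^{2}$ ($W{\left(n \right)} = \left(-18 - 4\right) n^{2} = - 22 n^{2}$)
$W{\left(-702 \right)} - R{\left(571,-186 \right)} = - 22 \left(-702\right)^{2} - \frac{\sqrt{510 - 186 + 571}}{2} = \left(-22\right) 492804 - \frac{\sqrt{895}}{2} = -10841688 - \frac{\sqrt{895}}{2}$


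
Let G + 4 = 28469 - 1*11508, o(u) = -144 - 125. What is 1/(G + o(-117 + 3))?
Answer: 1/16688 ≈ 5.9923e-5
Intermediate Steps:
o(u) = -269
G = 16957 (G = -4 + (28469 - 1*11508) = -4 + (28469 - 11508) = -4 + 16961 = 16957)
1/(G + o(-117 + 3)) = 1/(16957 - 269) = 1/16688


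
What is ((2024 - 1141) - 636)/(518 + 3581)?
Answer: 247/4099 ≈ 0.060259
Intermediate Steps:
((2024 - 1141) - 636)/(518 + 3581) = (883 - 636)/4099 = 247*(1/4099) = 247/4099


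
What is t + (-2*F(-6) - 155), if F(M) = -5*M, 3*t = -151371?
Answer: -50672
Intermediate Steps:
t = -50457 (t = (⅓)*(-151371) = -50457)
t + (-2*F(-6) - 155) = -50457 + (-(-10)*(-6) - 155) = -50457 + (-2*30 - 155) = -50457 + (-60 - 155) = -50457 - 215 = -50672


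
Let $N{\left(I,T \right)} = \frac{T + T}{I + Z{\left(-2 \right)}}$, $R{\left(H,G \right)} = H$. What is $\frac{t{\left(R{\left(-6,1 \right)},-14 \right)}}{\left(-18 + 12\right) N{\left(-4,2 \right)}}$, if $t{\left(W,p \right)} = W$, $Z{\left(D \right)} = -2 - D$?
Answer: $-1$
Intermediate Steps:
$N{\left(I,T \right)} = \frac{2 T}{I}$ ($N{\left(I,T \right)} = \frac{T + T}{I - 0} = \frac{2 T}{I + \left(-2 + 2\right)} = \frac{2 T}{I + 0} = \frac{2 T}{I}$)
$\frac{t{\left(R{\left(-6,1 \right)},-14 \right)}}{\left(-18 + 12\right) N{\left(-4,2 \right)}} = - \frac{6}{\left(-18 + 12\right) 2 \cdot 2 \frac{1}{-4}} = - \frac{6}{\left(-6\right) 2 \cdot 2 \left(- \frac{1}{4}\right)} = - \frac{6}{\left(-6\right) \left(-1\right)} = - \frac{6}{6} = \left(-6\right) \frac{1}{6} = -1$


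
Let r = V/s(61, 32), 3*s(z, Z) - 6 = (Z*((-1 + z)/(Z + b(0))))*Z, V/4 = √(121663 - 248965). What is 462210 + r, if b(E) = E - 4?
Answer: 462210 + 98*I*√2598/2567 ≈ 4.6221e+5 + 1.9459*I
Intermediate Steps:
b(E) = -4 + E
V = 28*I*√2598 (V = 4*√(121663 - 248965) = 4*√(-127302) = 4*(7*I*√2598) = 28*I*√2598 ≈ 1427.2*I)
s(z, Z) = 2 + Z²*(-1 + z)/(3*(-4 + Z)) (s(z, Z) = 2 + ((Z*((-1 + z)/(Z + (-4 + 0))))*Z)/3 = 2 + ((Z*((-1 + z)/(Z - 4)))*Z)/3 = 2 + ((Z*((-1 + z)/(-4 + Z)))*Z)/3 = 2 + ((Z*(-1 + z)/(-4 + Z))*Z)/3 = 2 + (Z²*(-1 + z)/(-4 + Z))/3 = 2 + Z²*(-1 + z)/(3*(-4 + Z)))
r = 98*I*√2598/2567 (r = (28*I*√2598)/(((-24 - 1*32² + 6*32 + 61*32²)/(3*(-4 + 32)))) = (28*I*√2598)/(((⅓)*(-24 - 1*1024 + 192 + 61*1024)/28)) = (28*I*√2598)/(((⅓)*(1/28)*(-24 - 1024 + 192 + 62464))) = (28*I*√2598)/(((⅓)*(1/28)*61608)) = (28*I*√2598)/(5134/7) = (28*I*√2598)*(7/5134) = 98*I*√2598/2567 ≈ 1.9459*I)
462210 + r = 462210 + 98*I*√2598/2567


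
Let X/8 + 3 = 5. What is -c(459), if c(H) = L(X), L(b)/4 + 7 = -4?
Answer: 44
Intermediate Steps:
X = 16 (X = -24 + 8*5 = -24 + 40 = 16)
L(b) = -44 (L(b) = -28 + 4*(-4) = -28 - 16 = -44)
c(H) = -44
-c(459) = -1*(-44) = 44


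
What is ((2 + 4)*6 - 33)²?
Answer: 9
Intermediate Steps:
((2 + 4)*6 - 33)² = (6*6 - 33)² = (36 - 33)² = 3² = 9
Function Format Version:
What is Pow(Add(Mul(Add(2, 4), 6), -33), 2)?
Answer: 9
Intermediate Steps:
Pow(Add(Mul(Add(2, 4), 6), -33), 2) = Pow(Add(Mul(6, 6), -33), 2) = Pow(Add(36, -33), 2) = Pow(3, 2) = 9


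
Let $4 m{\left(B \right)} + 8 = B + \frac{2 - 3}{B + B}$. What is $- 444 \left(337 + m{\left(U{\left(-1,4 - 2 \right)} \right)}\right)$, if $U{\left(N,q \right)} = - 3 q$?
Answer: $- \frac{592333}{4} \approx -1.4808 \cdot 10^{5}$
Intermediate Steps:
$m{\left(B \right)} = -2 - \frac{1}{8 B} + \frac{B}{4}$ ($m{\left(B \right)} = -2 + \frac{B + \frac{2 - 3}{B + B}}{4} = -2 + \frac{B - \frac{1}{2 B}}{4} = -2 + \left(- \frac{1}{8 B} + \frac{B}{4}\right) = -2 - \frac{1}{8 B} + \frac{B}{4}$)
$- 444 \left(337 + m{\left(U{\left(-1,4 - 2 \right)} \right)}\right) = - 444 \left(337 - \left(2 + \frac{\left(- \frac{1}{3}\right) \frac{1}{4 - 2}}{8} - - \frac{3 \left(4 - 2\right)}{4}\right)\right) = - 444 \left(337 - \left(2 - \frac{1}{48} - \left(- \frac{3}{4}\right) 2\right)\right) = - 444 \left(337 - \left(\frac{7}{2} - \frac{1}{48}\right)\right) = - 444 \left(337 - \frac{167}{48}\right) = \left(-444\right) \frac{16009}{48} = - \frac{592333}{4}$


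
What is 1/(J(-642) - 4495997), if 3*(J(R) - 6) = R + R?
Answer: -1/4496419 ≈ -2.2240e-7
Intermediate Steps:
J(R) = 6 + 2*R/3 (J(R) = 6 + (R + R)/3 = 6 + (2*R)/3 = 6 + 2*R/3)
1/(J(-642) - 4495997) = 1/((6 + (2/3)*(-642)) - 4495997) = 1/((6 - 428) - 4495997) = 1/(-422 - 4495997) = 1/(-4496419) = -1/4496419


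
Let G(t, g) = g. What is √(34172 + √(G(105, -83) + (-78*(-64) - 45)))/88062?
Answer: √(8543 + 4*√19)/44031 ≈ 0.0021013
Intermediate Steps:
√(34172 + √(G(105, -83) + (-78*(-64) - 45)))/88062 = √(34172 + √(-83 + (-78*(-64) - 45)))/88062 = √(34172 + √(-83 + (4992 - 45)))*(1/88062) = √(34172 + √(-83 + 4947))*(1/88062) = √(34172 + √4864)*(1/88062) = √(34172 + 16*√19)*(1/88062) = √(34172 + 16*√19)/88062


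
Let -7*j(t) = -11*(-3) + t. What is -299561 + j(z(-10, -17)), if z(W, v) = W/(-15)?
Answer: -6290882/21 ≈ -2.9957e+5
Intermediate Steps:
z(W, v) = -W/15 (z(W, v) = W*(-1/15) = -W/15)
j(t) = -33/7 - t/7 (j(t) = -(-11*(-3) + t)/7 = -(33 + t)/7 = -33/7 - t/7)
-299561 + j(z(-10, -17)) = -299561 + (-33/7 - (-1)*(-10)/105) = -299561 + (-33/7 - ⅐*⅔) = -299561 + (-33/7 - 2/21) = -299561 - 101/21 = -6290882/21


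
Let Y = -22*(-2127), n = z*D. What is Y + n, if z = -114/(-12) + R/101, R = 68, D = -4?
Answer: 4722084/101 ≈ 46753.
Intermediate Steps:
z = 2055/202 (z = -114/(-12) + 68/101 = -114*(-1/12) + 68*(1/101) = 19/2 + 68/101 = 2055/202 ≈ 10.173)
n = -4110/101 (n = (2055/202)*(-4) = -4110/101 ≈ -40.693)
Y = 46794
Y + n = 46794 - 4110/101 = 4722084/101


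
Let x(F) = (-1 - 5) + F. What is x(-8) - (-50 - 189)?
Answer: 225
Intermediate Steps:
x(F) = -6 + F
x(-8) - (-50 - 189) = (-6 - 8) - (-50 - 189) = -14 - 1*(-239) = -14 + 239 = 225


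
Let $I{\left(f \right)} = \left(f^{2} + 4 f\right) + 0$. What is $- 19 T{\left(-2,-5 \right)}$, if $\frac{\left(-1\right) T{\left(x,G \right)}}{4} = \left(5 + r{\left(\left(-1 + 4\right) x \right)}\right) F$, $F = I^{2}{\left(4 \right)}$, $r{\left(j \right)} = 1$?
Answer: $466944$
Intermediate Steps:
$I{\left(f \right)} = f^{2} + 4 f$
$F = 1024$ ($F = \left(4 \left(4 + 4\right)\right)^{2} = \left(4 \cdot 8\right)^{2} = 32^{2} = 1024$)
$T{\left(x,G \right)} = -24576$ ($T{\left(x,G \right)} = - 4 \left(5 + 1\right) 1024 = - 4 \cdot 6 \cdot 1024 = \left(-4\right) 6144 = -24576$)
$- 19 T{\left(-2,-5 \right)} = \left(-19\right) \left(-24576\right) = 466944$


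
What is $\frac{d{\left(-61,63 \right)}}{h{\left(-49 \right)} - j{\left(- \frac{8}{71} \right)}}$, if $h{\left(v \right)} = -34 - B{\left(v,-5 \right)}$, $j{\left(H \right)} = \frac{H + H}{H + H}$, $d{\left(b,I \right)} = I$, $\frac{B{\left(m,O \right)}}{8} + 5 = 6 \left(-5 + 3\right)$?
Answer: $\frac{63}{101} \approx 0.62376$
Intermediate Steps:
$B{\left(m,O \right)} = -136$ ($B{\left(m,O \right)} = -40 + 8 \cdot 6 \left(-5 + 3\right) = -40 + 8 \cdot 6 \left(-2\right) = -40 + 8 \left(-12\right) = -40 - 96 = -136$)
$j{\left(H \right)} = 1$ ($j{\left(H \right)} = \frac{2 H}{2 H} = 2 H \frac{1}{2 H} = 1$)
$h{\left(v \right)} = 102$ ($h{\left(v \right)} = -34 - -136 = -34 + 136 = 102$)
$\frac{d{\left(-61,63 \right)}}{h{\left(-49 \right)} - j{\left(- \frac{8}{71} \right)}} = \frac{63}{102 - 1} = \frac{63}{101}$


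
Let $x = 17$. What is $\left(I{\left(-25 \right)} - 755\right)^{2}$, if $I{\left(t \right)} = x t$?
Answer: $1392400$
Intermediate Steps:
$I{\left(t \right)} = 17 t$
$\left(I{\left(-25 \right)} - 755\right)^{2} = \left(17 \left(-25\right) - 755\right)^{2} = \left(-425 - 755\right)^{2} = \left(-1180\right)^{2} = 1392400$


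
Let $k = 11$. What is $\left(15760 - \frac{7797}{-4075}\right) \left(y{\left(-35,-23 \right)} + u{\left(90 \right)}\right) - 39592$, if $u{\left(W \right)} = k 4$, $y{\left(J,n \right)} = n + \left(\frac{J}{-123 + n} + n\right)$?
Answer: $- \frac{40062318229}{594950} \approx -67337.0$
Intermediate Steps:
$y{\left(J,n \right)} = 2 n + \frac{J}{-123 + n}$ ($y{\left(J,n \right)} = n + \left(\frac{J}{-123 + n} + n\right) = n + \left(n + \frac{J}{-123 + n}\right) = 2 n + \frac{J}{-123 + n}$)
$u{\left(W \right)} = 44$ ($u{\left(W \right)} = 11 \cdot 4 = 44$)
$\left(15760 - \frac{7797}{-4075}\right) \left(y{\left(-35,-23 \right)} + u{\left(90 \right)}\right) - 39592 = \left(15760 - \frac{7797}{-4075}\right) \left(\frac{-35 - -5658 + 2 \left(-23\right)^{2}}{-123 - 23} + 44\right) - 39592 = \left(15760 - - \frac{7797}{4075}\right) \left(\frac{-35 + 5658 + 2 \cdot 529}{-146} + 44\right) - 39592 = \left(15760 + \frac{7797}{4075}\right) \left(- \frac{-35 + 5658 + 1058}{146} + 44\right) - 39592 = \frac{64229797 \left(\left(- \frac{1}{146}\right) 6681 + 44\right)}{4075} - 39592 = \frac{64229797 \left(- \frac{6681}{146} + 44\right)}{4075} - 39592 = \frac{64229797}{4075} \left(- \frac{257}{146}\right) - 39592 = - \frac{16507057829}{594950} - 39592 = - \frac{40062318229}{594950}$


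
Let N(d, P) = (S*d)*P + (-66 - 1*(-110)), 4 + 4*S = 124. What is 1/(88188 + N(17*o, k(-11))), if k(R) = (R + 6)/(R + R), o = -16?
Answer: 11/950152 ≈ 1.1577e-5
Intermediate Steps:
S = 30 (S = -1 + (¼)*124 = -1 + 31 = 30)
k(R) = (6 + R)/(2*R) (k(R) = (6 + R)/((2*R)) = (6 + R)*(1/(2*R)) = (6 + R)/(2*R))
N(d, P) = 44 + 30*P*d (N(d, P) = (30*d)*P + (-66 - 1*(-110)) = 30*P*d + (-66 + 110) = 30*P*d + 44 = 44 + 30*P*d)
1/(88188 + N(17*o, k(-11))) = 1/(88188 + (44 + 30*((½)*(6 - 11)/(-11))*(17*(-16)))) = 1/(88188 + (44 + 30*((½)*(-1/11)*(-5))*(-272))) = 1/(88188 + (44 + 30*(5/22)*(-272))) = 1/(88188 + (44 - 20400/11)) = 1/(88188 - 19916/11) = 1/(950152/11) = 11/950152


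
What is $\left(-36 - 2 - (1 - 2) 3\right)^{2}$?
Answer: $1764$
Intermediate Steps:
$\left(-36 - 2 - (1 - 2) 3\right)^{2} = \left(-36 - 2 \left(-1\right) \left(-1\right) 3\right)^{2} = \left(-36 - 2 \cdot 1 \cdot 3\right)^{2} = \left(-36 - 6\right)^{2} = \left(-42\right)^{2} = 1764$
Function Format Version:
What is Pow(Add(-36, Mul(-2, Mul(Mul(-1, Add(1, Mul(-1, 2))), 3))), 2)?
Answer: 1764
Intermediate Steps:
Pow(Add(-36, Mul(-2, Mul(Mul(-1, Add(1, Mul(-1, 2))), 3))), 2) = Pow(Add(-36, Mul(-2, Mul(Mul(-1, Add(1, -2)), 3))), 2) = Pow(Add(-36, Mul(-2, Mul(Mul(-1, -1), 3))), 2) = Pow(Add(-36, Mul(-2, Mul(1, 3))), 2) = Pow(Add(-36, Mul(-2, 3)), 2) = Pow(Add(-36, -6), 2) = Pow(-42, 2) = 1764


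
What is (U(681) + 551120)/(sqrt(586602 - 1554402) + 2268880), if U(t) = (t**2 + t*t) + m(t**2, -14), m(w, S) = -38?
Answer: 83869376088/128695435555 - 369651*I*sqrt(9678)/128695435555 ≈ 0.65169 - 0.00028257*I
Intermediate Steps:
U(t) = -38 + 2*t**2 (U(t) = (t**2 + t*t) - 38 = (t**2 + t**2) - 38 = 2*t**2 - 38 = -38 + 2*t**2)
(U(681) + 551120)/(sqrt(586602 - 1554402) + 2268880) = ((-38 + 2*681**2) + 551120)/(sqrt(586602 - 1554402) + 2268880) = ((-38 + 2*463761) + 551120)/(sqrt(-967800) + 2268880) = ((-38 + 927522) + 551120)/(10*I*sqrt(9678) + 2268880) = (927484 + 551120)/(2268880 + 10*I*sqrt(9678)) = 1478604/(2268880 + 10*I*sqrt(9678))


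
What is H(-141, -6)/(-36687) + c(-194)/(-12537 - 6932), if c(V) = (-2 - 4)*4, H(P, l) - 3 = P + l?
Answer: 1228008/238086401 ≈ 0.0051578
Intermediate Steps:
H(P, l) = 3 + P + l (H(P, l) = 3 + (P + l) = 3 + P + l)
c(V) = -24 (c(V) = -6*4 = -24)
H(-141, -6)/(-36687) + c(-194)/(-12537 - 6932) = (3 - 141 - 6)/(-36687) - 24/(-12537 - 6932) = -144*(-1/36687) - 24/(-19469) = 48/12229 - 24*(-1/19469) = 48/12229 + 24/19469 = 1228008/238086401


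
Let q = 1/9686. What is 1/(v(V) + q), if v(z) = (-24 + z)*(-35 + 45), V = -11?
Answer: -9686/3390099 ≈ -0.0028571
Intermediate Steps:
v(z) = -240 + 10*z (v(z) = (-24 + z)*10 = -240 + 10*z)
q = 1/9686 ≈ 0.00010324
1/(v(V) + q) = 1/((-240 + 10*(-11)) + 1/9686) = 1/((-240 - 110) + 1/9686) = 1/(-350 + 1/9686) = 1/(-3390099/9686) = -9686/3390099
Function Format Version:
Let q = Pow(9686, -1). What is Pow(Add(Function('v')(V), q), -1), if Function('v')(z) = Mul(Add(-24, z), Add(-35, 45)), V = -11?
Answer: Rational(-9686, 3390099) ≈ -0.0028571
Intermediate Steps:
Function('v')(z) = Add(-240, Mul(10, z)) (Function('v')(z) = Mul(Add(-24, z), 10) = Add(-240, Mul(10, z)))
q = Rational(1, 9686) ≈ 0.00010324
Pow(Add(Function('v')(V), q), -1) = Pow(Add(Add(-240, Mul(10, -11)), Rational(1, 9686)), -1) = Pow(Add(Add(-240, -110), Rational(1, 9686)), -1) = Pow(Add(-350, Rational(1, 9686)), -1) = Pow(Rational(-3390099, 9686), -1) = Rational(-9686, 3390099)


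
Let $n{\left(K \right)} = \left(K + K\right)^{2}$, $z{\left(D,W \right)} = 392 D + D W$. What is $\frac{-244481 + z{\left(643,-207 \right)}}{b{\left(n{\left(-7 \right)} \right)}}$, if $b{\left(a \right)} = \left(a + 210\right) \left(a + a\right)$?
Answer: $- \frac{62763}{79576} \approx -0.78872$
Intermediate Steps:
$n{\left(K \right)} = 4 K^{2}$ ($n{\left(K \right)} = \left(2 K\right)^{2} = 4 K^{2}$)
$b{\left(a \right)} = 2 a \left(210 + a\right)$ ($b{\left(a \right)} = \left(210 + a\right) 2 a = 2 a \left(210 + a\right)$)
$\frac{-244481 + z{\left(643,-207 \right)}}{b{\left(n{\left(-7 \right)} \right)}} = \frac{-244481 + 643 \left(392 - 207\right)}{2 \cdot 4 \left(-7\right)^{2} \left(210 + 4 \left(-7\right)^{2}\right)} = \frac{-244481 + 643 \cdot 185}{2 \cdot 4 \cdot 49 \left(210 + 4 \cdot 49\right)} = \frac{-244481 + 118955}{2 \cdot 196 \left(210 + 196\right)} = - \frac{125526}{2 \cdot 196 \cdot 406} = - \frac{125526}{159152} = \left(-125526\right) \frac{1}{159152} = - \frac{62763}{79576}$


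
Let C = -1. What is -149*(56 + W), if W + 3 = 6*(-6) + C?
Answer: -2384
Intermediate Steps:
W = -40 (W = -3 + (6*(-6) - 1) = -3 + (-36 - 1) = -3 - 37 = -40)
-149*(56 + W) = -149*(56 - 40) = -149*16 = -1*2384 = -2384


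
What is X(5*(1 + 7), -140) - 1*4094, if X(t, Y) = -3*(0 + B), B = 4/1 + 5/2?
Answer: -8227/2 ≈ -4113.5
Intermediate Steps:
B = 13/2 (B = 4*1 + 5*(½) = 4 + 5/2 = 13/2 ≈ 6.5000)
X(t, Y) = -39/2 (X(t, Y) = -3*(0 + 13/2) = -3*13/2 = -39/2)
X(5*(1 + 7), -140) - 1*4094 = -39/2 - 1*4094 = -39/2 - 4094 = -8227/2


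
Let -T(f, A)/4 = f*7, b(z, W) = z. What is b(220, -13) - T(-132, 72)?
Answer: -3476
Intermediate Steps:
T(f, A) = -28*f (T(f, A) = -4*f*7 = -28*f)
b(220, -13) - T(-132, 72) = 220 - (-28)*(-132) = 220 - 1*3696 = 220 - 3696 = -3476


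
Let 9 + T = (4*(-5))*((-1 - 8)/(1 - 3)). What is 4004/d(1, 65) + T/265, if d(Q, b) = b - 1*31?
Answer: 528847/4505 ≈ 117.39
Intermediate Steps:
T = -99 (T = -9 + (4*(-5))*((-1 - 8)/(1 - 3)) = -9 - (-180)/(-2) = -9 - (-180)*(-1)/2 = -9 - 20*9/2 = -9 - 90 = -99)
d(Q, b) = -31 + b (d(Q, b) = b - 31 = -31 + b)
4004/d(1, 65) + T/265 = 4004/(-31 + 65) - 99/265 = 4004/34 - 99*1/265 = 4004*(1/34) - 99/265 = 2002/17 - 99/265 = 528847/4505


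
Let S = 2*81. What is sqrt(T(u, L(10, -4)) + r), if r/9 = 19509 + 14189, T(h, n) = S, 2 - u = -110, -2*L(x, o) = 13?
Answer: 6*sqrt(8429) ≈ 550.86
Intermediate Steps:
L(x, o) = -13/2 (L(x, o) = -1/2*13 = -13/2)
S = 162
u = 112 (u = 2 - 1*(-110) = 2 + 110 = 112)
T(h, n) = 162
r = 303282 (r = 9*(19509 + 14189) = 9*33698 = 303282)
sqrt(T(u, L(10, -4)) + r) = sqrt(162 + 303282) = sqrt(303444) = 6*sqrt(8429)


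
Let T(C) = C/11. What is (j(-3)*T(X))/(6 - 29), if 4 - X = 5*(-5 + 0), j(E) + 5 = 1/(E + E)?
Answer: 899/1518 ≈ 0.59223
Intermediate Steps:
j(E) = -5 + 1/(2*E) (j(E) = -5 + 1/(E + E) = -5 + 1/(2*E))
X = 29 (X = 4 - 5*(-5 + 0) = 4 - 5*(-5) = 4 - 1*(-25) = 4 + 25 = 29)
T(C) = C/11 (T(C) = C*(1/11) = C/11)
(j(-3)*T(X))/(6 - 29) = ((-5 + (½)/(-3))*((1/11)*29))/(6 - 29) = ((-5 + (½)*(-⅓))*(29/11))/(-23) = ((-5 - ⅙)*(29/11))*(-1/23) = -31/6*29/11*(-1/23) = -899/66*(-1/23) = 899/1518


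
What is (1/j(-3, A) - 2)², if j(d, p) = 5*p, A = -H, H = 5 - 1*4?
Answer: 121/25 ≈ 4.8400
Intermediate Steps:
H = 1 (H = 5 - 4 = 1)
A = -1 (A = -1*1 = -1)
(1/j(-3, A) - 2)² = (1/(5*(-1)) - 2)² = (1/(-5) - 2)² = (-⅕ - 2)² = (-11/5)² = 121/25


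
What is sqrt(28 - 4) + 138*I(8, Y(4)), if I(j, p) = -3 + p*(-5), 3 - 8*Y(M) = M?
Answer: -1311/4 + 2*sqrt(6) ≈ -322.85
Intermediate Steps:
Y(M) = 3/8 - M/8
I(j, p) = -3 - 5*p
sqrt(28 - 4) + 138*I(8, Y(4)) = sqrt(28 - 4) + 138*(-3 - 5*(3/8 - 1/8*4)) = sqrt(24) + 138*(-3 - 5*(3/8 - 1/2)) = 2*sqrt(6) + 138*(-3 - 5*(-1/8)) = 2*sqrt(6) + 138*(-3 + 5/8) = 2*sqrt(6) + 138*(-19/8) = 2*sqrt(6) - 1311/4 = -1311/4 + 2*sqrt(6)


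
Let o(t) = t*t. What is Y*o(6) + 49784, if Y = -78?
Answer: 46976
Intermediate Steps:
o(t) = t²
Y*o(6) + 49784 = -78*6² + 49784 = -78*36 + 49784 = -2808 + 49784 = 46976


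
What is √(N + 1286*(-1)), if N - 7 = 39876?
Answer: √38597 ≈ 196.46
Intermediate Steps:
N = 39883 (N = 7 + 39876 = 39883)
√(N + 1286*(-1)) = √(39883 + 1286*(-1)) = √(39883 - 1286) = √38597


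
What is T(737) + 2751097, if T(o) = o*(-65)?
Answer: 2703192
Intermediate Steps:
T(o) = -65*o
T(737) + 2751097 = -65*737 + 2751097 = -47905 + 2751097 = 2703192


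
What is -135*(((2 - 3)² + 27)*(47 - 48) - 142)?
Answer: 22950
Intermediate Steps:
-135*(((2 - 3)² + 27)*(47 - 48) - 142) = -135*(((-1)² + 27)*(-1) - 142) = -135*((1 + 27)*(-1) - 142) = -135*(28*(-1) - 142) = -135*(-28 - 142) = -135*(-170) = 22950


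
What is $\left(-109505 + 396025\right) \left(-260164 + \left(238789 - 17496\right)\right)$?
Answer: $-11137318920$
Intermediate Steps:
$\left(-109505 + 396025\right) \left(-260164 + \left(238789 - 17496\right)\right) = 286520 \left(-260164 + 221293\right) = 286520 \left(-38871\right) = -11137318920$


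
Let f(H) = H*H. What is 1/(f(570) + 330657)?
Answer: 1/655557 ≈ 1.5254e-6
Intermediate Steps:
f(H) = H²
1/(f(570) + 330657) = 1/(570² + 330657) = 1/(324900 + 330657) = 1/655557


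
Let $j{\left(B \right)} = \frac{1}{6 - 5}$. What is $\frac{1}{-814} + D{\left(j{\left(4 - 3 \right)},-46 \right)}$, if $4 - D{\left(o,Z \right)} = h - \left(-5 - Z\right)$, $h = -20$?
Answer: $\frac{52909}{814} \approx 64.999$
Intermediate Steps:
$j{\left(B \right)} = 1$ ($j{\left(B \right)} = 1^{-1} = 1$)
$D{\left(o,Z \right)} = 19 - Z$ ($D{\left(o,Z \right)} = 4 - \left(-20 - \left(-5 - Z\right)\right) = 4 - \left(-20 + \left(5 + Z\right)\right) = 4 - \left(-15 + Z\right) = 19 - Z$)
$\frac{1}{-814} + D{\left(j{\left(4 - 3 \right)},-46 \right)} = \frac{1}{-814} + \left(19 - -46\right) = - \frac{1}{814} + \left(19 + 46\right) = - \frac{1}{814} + 65 = \frac{52909}{814}$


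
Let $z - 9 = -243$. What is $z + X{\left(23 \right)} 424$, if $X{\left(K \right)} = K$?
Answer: $9518$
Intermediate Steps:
$z = -234$ ($z = 9 - 243 = -234$)
$z + X{\left(23 \right)} 424 = -234 + 23 \cdot 424 = -234 + 9752 = 9518$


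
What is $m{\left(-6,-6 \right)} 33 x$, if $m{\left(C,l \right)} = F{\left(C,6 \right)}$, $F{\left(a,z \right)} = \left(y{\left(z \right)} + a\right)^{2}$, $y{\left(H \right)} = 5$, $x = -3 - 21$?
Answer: $-792$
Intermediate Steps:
$x = -24$ ($x = -3 - 21 = -24$)
$F{\left(a,z \right)} = \left(5 + a\right)^{2}$
$m{\left(C,l \right)} = \left(5 + C\right)^{2}$
$m{\left(-6,-6 \right)} 33 x = \left(5 - 6\right)^{2} \cdot 33 \left(-24\right) = \left(-1\right)^{2} \cdot 33 \left(-24\right) = 1 \cdot 33 \left(-24\right) = 33 \left(-24\right) = -792$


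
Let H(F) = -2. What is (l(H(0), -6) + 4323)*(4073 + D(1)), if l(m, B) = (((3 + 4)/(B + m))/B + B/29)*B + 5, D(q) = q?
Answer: 2045516697/116 ≈ 1.7634e+7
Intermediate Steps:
l(m, B) = 5 + B*(B/29 + 7/(B*(B + m))) (l(m, B) = ((7/(B + m))/B + B*(1/29))*B + 5 = (7/(B*(B + m)) + B/29)*B + 5 = (B/29 + 7/(B*(B + m)))*B + 5 = B*(B/29 + 7/(B*(B + m))) + 5 = 5 + B*(B/29 + 7/(B*(B + m))))
(l(H(0), -6) + 4323)*(4073 + D(1)) = ((203 + (-6)³ + 145*(-6) + 145*(-2) - 2*(-6)²)/(29*(-6 - 2)) + 4323)*(4073 + 1) = ((1/29)*(203 - 216 - 870 - 290 - 2*36)/(-8) + 4323)*4074 = ((1/29)*(-⅛)*(203 - 216 - 870 - 290 - 72) + 4323)*4074 = ((1/29)*(-⅛)*(-1245) + 4323)*4074 = (1245/232 + 4323)*4074 = (1004181/232)*4074 = 2045516697/116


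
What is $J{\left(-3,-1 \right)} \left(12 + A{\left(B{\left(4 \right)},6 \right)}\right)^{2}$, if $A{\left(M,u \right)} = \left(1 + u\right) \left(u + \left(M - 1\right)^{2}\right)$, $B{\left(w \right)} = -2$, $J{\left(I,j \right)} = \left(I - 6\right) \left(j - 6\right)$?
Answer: $862407$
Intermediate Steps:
$J{\left(I,j \right)} = \left(-6 + I\right) \left(-6 + j\right)$
$A{\left(M,u \right)} = \left(1 + u\right) \left(u + \left(-1 + M\right)^{2}\right)$
$J{\left(-3,-1 \right)} \left(12 + A{\left(B{\left(4 \right)},6 \right)}\right)^{2} = \left(36 - -18 - -6 - -3\right) \left(12 + \left(6 + 6^{2} + \left(-1 - 2\right)^{2} + 6 \left(-1 - 2\right)^{2}\right)\right)^{2} = \left(36 + 18 + 6 + 3\right) \left(12 + \left(6 + 36 + \left(-3\right)^{2} + 6 \left(-3\right)^{2}\right)\right)^{2} = 63 \left(12 + \left(6 + 36 + 9 + 6 \cdot 9\right)\right)^{2} = 63 \left(12 + \left(6 + 36 + 9 + 54\right)\right)^{2} = 63 \left(12 + 105\right)^{2} = 63 \cdot 117^{2} = 63 \cdot 13689 = 862407$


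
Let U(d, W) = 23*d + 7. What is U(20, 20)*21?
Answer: 9807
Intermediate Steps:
U(d, W) = 7 + 23*d
U(20, 20)*21 = (7 + 23*20)*21 = (7 + 460)*21 = 467*21 = 9807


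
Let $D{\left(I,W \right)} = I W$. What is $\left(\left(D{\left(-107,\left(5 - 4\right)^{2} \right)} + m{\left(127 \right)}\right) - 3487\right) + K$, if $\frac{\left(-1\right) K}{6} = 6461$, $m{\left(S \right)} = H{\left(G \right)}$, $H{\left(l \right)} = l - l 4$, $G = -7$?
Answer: $-42556$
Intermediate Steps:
$H{\left(l \right)} = - 4 l^{2}$ ($H{\left(l \right)} = l \left(- 4 l\right) = - 4 l^{2}$)
$m{\left(S \right)} = -196$ ($m{\left(S \right)} = - 4 \left(-7\right)^{2} = \left(-4\right) 49 = -196$)
$K = -38766$ ($K = \left(-6\right) 6461 = -38766$)
$\left(\left(D{\left(-107,\left(5 - 4\right)^{2} \right)} + m{\left(127 \right)}\right) - 3487\right) + K = \left(\left(- 107 \left(5 - 4\right)^{2} - 196\right) - 3487\right) - 38766 = \left(\left(- 107 \cdot 1^{2} - 196\right) - 3487\right) - 38766 = \left(\left(\left(-107\right) 1 - 196\right) - 3487\right) - 38766 = \left(\left(-107 - 196\right) - 3487\right) - 38766 = \left(-303 - 3487\right) - 38766 = -3790 - 38766 = -42556$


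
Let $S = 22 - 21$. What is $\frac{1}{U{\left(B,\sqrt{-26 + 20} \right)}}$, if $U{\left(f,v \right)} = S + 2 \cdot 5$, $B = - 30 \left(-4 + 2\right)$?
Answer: $\frac{1}{11} \approx 0.090909$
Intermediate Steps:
$B = 60$ ($B = \left(-30\right) \left(-2\right) = 60$)
$S = 1$
$U{\left(f,v \right)} = 11$ ($U{\left(f,v \right)} = 1 + 2 \cdot 5 = 1 + 10 = 11$)
$\frac{1}{U{\left(B,\sqrt{-26 + 20} \right)}} = \frac{1}{11}$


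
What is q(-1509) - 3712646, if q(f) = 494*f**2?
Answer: 1121165368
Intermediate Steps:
q(-1509) - 3712646 = 494*(-1509)**2 - 3712646 = 494*2277081 - 3712646 = 1124878014 - 3712646 = 1121165368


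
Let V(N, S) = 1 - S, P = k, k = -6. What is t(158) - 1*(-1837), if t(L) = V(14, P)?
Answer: 1844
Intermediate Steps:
P = -6
t(L) = 7 (t(L) = 1 - 1*(-6) = 1 + 6 = 7)
t(158) - 1*(-1837) = 7 - 1*(-1837) = 7 + 1837 = 1844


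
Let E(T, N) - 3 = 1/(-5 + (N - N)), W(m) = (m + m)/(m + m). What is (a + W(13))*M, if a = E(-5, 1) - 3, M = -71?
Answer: -284/5 ≈ -56.800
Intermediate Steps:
W(m) = 1 (W(m) = (2*m)/((2*m)) = (2*m)*(1/(2*m)) = 1)
E(T, N) = 14/5 (E(T, N) = 3 + 1/(-5 + (N - N)) = 3 + 1/(-5 + 0) = 3 + 1/(-5) = 3 - ⅕ = 14/5)
a = -⅕ (a = 14/5 - 3 = -⅕ ≈ -0.20000)
(a + W(13))*M = (-⅕ + 1)*(-71) = (⅘)*(-71) = -284/5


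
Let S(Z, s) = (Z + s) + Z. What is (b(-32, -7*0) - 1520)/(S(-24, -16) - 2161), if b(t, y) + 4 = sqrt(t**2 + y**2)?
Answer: 1492/2225 ≈ 0.67056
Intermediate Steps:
S(Z, s) = s + 2*Z
b(t, y) = -4 + sqrt(t**2 + y**2)
(b(-32, -7*0) - 1520)/(S(-24, -16) - 2161) = ((-4 + sqrt((-32)**2 + (-7*0)**2)) - 1520)/((-16 + 2*(-24)) - 2161) = ((-4 + sqrt(1024 + 0**2)) - 1520)/((-16 - 48) - 2161) = ((-4 + sqrt(1024 + 0)) - 1520)/(-64 - 2161) = ((-4 + sqrt(1024)) - 1520)/(-2225) = ((-4 + 32) - 1520)*(-1/2225) = (28 - 1520)*(-1/2225) = -1492*(-1/2225) = 1492/2225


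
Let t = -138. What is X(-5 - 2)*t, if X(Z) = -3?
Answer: 414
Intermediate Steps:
X(-5 - 2)*t = -3*(-138) = 414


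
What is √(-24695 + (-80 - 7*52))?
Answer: I*√25139 ≈ 158.55*I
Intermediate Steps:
√(-24695 + (-80 - 7*52)) = √(-24695 + (-80 - 364)) = √(-24695 - 444) = √(-25139) = I*√25139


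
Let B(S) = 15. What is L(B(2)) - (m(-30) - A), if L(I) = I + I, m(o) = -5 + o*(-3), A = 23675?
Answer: 23620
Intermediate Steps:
m(o) = -5 - 3*o
L(I) = 2*I
L(B(2)) - (m(-30) - A) = 2*15 - ((-5 - 3*(-30)) - 1*23675) = 30 - ((-5 + 90) - 23675) = 30 - (85 - 23675) = 30 - 1*(-23590) = 30 + 23590 = 23620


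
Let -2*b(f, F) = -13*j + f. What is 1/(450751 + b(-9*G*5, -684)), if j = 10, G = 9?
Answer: 2/902037 ≈ 2.2172e-6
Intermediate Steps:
b(f, F) = 65 - f/2 (b(f, F) = -(-13*10 + f)/2 = -(-130 + f)/2 = 65 - f/2)
1/(450751 + b(-9*G*5, -684)) = 1/(450751 + (65 - (-9*9)*5/2)) = 1/(450751 + (65 - (-81)*5/2)) = 1/(450751 + (65 - 1/2*(-405))) = 1/(450751 + (65 + 405/2)) = 1/(450751 + 535/2) = 1/(902037/2) = 2/902037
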